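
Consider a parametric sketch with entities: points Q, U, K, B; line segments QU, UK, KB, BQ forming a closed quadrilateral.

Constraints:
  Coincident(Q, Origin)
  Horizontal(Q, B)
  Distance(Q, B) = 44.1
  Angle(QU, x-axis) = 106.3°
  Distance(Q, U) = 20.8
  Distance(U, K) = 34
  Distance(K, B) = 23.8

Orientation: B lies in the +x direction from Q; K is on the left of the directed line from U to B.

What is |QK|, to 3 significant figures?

33.1

Checks: |UK| = 34.00 ✓; |KB| = 23.80 ✓.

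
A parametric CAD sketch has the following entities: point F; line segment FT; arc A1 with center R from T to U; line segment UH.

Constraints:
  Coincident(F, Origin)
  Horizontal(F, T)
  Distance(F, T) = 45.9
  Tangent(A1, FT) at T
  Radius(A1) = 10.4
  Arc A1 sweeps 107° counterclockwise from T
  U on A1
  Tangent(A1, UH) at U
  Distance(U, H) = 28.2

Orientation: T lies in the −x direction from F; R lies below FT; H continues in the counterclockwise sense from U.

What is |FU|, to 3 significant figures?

57.4

F is at the origin; FT is horizontal with |FT| = 45.9 and T on the −x side, so T = (-45.9, 0.00). A1 meets FT tangentially, so RT is at right angles to FT, so R = T + (0, -10.4) = (-45.9, -10.4). On A1, T sits at bearing 90° from R; a 107° counterclockwise sweep puts U at bearing 197°, so U = R + 10.4·(cos 197°, sin 197°) = (-55.8, -13.4). Then |FU| = |U − F| = 57.4.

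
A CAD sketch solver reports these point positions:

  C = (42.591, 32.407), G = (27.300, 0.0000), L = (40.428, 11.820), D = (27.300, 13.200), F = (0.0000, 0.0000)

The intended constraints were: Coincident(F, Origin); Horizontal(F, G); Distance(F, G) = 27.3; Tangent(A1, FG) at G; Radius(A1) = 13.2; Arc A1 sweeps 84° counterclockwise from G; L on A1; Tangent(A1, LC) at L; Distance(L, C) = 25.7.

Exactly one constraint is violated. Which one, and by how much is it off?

Distance(L, C) = 25.7 — off by 5.00.

F = (0.00, 0.00) ✓; F.y = 0.00, G.y = 0.00 ✓; |FG| = 27.30 ✓; ∠(DG, GF) = 90.00° ✓; |DG| = 13.20 ✓; bearing(D→L) − bearing(D→G) = 84.00° ✓; |DL| = 13.20 ✓; ∠(DL, LC) = 90.00° ✓; |LC| = 20.70 ✗.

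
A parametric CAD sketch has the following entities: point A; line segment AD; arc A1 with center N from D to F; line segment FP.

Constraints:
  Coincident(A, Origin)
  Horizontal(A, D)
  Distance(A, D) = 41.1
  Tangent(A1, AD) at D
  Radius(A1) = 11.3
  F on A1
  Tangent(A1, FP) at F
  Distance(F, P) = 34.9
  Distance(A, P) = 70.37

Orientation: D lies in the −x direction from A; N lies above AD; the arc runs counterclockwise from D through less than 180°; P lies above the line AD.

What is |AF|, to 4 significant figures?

36.92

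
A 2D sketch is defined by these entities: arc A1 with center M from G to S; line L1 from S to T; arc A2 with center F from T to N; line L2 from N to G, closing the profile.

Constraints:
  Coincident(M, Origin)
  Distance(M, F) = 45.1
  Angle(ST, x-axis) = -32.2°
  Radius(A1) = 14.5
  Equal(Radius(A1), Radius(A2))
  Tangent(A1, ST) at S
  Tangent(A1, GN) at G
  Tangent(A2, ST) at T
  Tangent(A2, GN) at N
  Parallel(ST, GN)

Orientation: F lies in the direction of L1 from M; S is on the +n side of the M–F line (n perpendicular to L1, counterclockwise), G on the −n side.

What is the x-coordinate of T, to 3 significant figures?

45.9

The slot axis is L1's direction at -32.2°, so u = (cos -32.2°, sin -32.2°) = (0.846, -0.533) and n = (−sin -32.2°, cos -32.2°) = (0.533, 0.846). M is at the origin and F lies 45.1 along u from M, so F = 45.1·u = (38.2, -24.0). Tangency of A1 to both parallel lines with radius 14.5 puts S and G at M ± 14.5·n: S = (7.73, 12.3), G = (-7.73, -12.3). Equal radii place T and N the same way about F: T = F + 14.5·n = (45.9, -11.8), N = F − 14.5·n = (30.4, -36.3). So T.x = 45.9.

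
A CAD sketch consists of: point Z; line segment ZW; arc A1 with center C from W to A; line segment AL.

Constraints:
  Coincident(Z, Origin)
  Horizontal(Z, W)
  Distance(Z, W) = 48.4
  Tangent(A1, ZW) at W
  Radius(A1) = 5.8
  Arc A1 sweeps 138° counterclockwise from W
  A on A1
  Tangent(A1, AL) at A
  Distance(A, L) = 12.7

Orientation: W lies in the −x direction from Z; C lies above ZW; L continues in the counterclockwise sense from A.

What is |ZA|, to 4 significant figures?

45.65

Z is at the origin; Z and W share the same y with |ZW| = 48.4 and W on the −x side, so W = (-48.40, 0.000). The tangent condition forces CW to be normal to ZW, so C = W + (0, 5.8) = (-48.40, 5.800). On A1, W sits at bearing -90° from C; a 138° counterclockwise sweep puts A at bearing 48°, so A = C + 5.8·(cos 48°, sin 48°) = (-44.52, 10.11). Then |ZA| = |A − Z| = 45.65.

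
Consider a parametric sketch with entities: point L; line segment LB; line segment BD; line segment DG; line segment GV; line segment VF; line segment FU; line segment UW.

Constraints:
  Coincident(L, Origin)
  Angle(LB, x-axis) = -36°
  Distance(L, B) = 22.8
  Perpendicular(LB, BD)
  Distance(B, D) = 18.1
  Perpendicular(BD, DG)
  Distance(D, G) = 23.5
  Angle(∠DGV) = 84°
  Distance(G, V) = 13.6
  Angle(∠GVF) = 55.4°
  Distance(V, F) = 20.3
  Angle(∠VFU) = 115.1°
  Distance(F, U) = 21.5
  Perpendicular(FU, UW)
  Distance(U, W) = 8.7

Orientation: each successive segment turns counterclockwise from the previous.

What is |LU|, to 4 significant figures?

39.88

L is at the origin; LB runs at -36.0° with length 22.8, so B = (18.45, -13.40). The perpendicularity gives BD at right angles to LB, so BD runs at 54.00°; with |BD| = 18.1, D = (29.08, 1.242). BD is perpendicular to DG, so DG runs at 144.0°; with |DG| = 23.5, G = (10.07, 15.05). ∠DGV = 84.0° gives GV at -120.0° from the x-axis; with |GV| = 13.6, V = (3.273, 3.277). ∠GVF = 55.4° gives VF at 4.600° from the x-axis; with |VF| = 20.3, F = (23.51, 4.905). ∠VFU = 115.1° gives FU at 69.50° from the x-axis; with |FU| = 21.5, U = (31.04, 25.04). Then |LU| = |U − L| = 39.88.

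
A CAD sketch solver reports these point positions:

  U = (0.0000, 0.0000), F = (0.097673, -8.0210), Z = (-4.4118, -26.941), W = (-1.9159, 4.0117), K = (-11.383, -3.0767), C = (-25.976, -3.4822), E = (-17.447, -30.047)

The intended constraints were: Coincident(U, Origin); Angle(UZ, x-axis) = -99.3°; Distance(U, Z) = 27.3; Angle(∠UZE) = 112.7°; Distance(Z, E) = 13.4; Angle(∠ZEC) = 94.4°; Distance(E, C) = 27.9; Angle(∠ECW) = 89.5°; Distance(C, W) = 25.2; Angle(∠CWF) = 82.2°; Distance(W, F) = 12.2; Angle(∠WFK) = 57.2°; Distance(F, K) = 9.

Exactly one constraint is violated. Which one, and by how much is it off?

Distance(F, K) = 9 — off by 3.50.

U = (0.00, 0.00) ✓; UZ at -99.30° ✓; |UZ| = 27.30 ✓; ∠UZE = 112.7° ✓; |ZE| = 13.40 ✓; ∠ZEC = 94.40° ✓; |EC| = 27.90 ✓; ∠ECW = 89.50° ✓; |CW| = 25.20 ✓; ∠CWF = 82.20° ✓; |WF| = 12.20 ✓; ∠WFK = 57.20° ✓; |FK| = 12.50 ✗.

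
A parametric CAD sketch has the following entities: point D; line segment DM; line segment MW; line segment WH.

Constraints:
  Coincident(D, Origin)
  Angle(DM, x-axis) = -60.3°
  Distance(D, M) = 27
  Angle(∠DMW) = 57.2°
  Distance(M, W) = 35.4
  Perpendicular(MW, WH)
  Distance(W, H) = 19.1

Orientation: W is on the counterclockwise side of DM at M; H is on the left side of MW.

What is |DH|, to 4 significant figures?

21.08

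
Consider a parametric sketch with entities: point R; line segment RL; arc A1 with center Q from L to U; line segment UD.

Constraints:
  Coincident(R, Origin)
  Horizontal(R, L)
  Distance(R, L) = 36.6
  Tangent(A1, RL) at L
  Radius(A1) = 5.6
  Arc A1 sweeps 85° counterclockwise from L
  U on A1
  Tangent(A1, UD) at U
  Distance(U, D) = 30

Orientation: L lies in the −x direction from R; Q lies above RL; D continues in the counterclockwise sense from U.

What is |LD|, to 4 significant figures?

35.94

R is at the origin; RL is horizontal with |RL| = 36.6 and L on the −x side, so L = (-36.60, 0.000). The tangent condition forces QL to be normal to RL, so Q = L + (0, 5.6) = (-36.60, 5.600). On A1, L sits at bearing -90° from Q; an 85° counterclockwise sweep puts U at bearing -5°, so U = Q + 5.6·(cos -5°, sin -5°) = (-31.02, 5.112). The tangent condition forces QU to be normal to UD, so UD runs along (−sin -5°, cos -5°); with |UD| = 30.0, D = (-28.41, 35.00). Then |LD| = |D − L| = 35.94.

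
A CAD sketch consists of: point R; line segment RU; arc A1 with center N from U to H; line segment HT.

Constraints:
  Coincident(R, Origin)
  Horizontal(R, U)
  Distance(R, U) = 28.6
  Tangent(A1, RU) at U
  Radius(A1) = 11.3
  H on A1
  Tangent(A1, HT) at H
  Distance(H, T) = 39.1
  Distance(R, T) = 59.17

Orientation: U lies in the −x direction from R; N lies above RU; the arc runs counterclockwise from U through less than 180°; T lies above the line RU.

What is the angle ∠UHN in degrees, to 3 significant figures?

37.2°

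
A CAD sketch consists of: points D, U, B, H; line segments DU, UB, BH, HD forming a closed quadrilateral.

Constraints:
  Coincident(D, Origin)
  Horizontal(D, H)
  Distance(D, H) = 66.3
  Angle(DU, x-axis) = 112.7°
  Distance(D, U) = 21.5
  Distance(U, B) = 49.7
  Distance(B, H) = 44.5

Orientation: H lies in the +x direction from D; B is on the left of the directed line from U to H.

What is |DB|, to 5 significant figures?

52.484

D is at the origin; DH is horizontal with |DH| = 66.3 and H in +x, so H = (66.3, 0). DU runs at 112.7° with |DU| = 21.5, so U = (-8.2970, 19.835). B is determined by |UB| = 49.7 and |BH| = 44.5 together: it lies at the intersection of circle(U, 49.7) and circle(H, 44.5). With |UH| = 77.189, the foot of the radical line on UH is 41.767 from U and the perpendicular offset is √(49.7² − 41.767²) = 26.936. Taking the left-of-UH solution: B = (38.990, 35.134).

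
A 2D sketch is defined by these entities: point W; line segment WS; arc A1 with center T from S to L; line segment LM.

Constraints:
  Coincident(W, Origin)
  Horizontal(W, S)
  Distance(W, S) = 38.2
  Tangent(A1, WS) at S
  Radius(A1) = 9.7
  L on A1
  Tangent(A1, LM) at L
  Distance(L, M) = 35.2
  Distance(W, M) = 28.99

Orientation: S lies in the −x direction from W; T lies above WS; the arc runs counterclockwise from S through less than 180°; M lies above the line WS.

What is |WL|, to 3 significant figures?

31.4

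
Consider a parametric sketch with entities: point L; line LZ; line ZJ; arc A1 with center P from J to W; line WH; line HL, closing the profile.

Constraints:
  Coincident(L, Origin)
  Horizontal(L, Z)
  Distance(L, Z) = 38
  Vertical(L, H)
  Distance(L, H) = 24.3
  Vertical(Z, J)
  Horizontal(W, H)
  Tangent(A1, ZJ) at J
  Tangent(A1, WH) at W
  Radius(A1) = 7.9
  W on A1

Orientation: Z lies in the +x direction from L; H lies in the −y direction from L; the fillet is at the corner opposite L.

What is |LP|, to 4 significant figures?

34.28

L is at the origin; L and Z share the same y with |LZ| = 38.0 and Z on the +x side, so Z = (38.00, 0.000). L and H share the same x with |LH| = 24.3 and H on the −y side, so H = (0.000, -24.30). The virtual corner opposite L is at (38.00, -24.30). Since A1 is tangent to ZJ there, PJ ⟂ ZJ and tangency of A1 to WH means the radius PW is perpendicular to WH, with radius 7.9, so the center P sits 7.9 in from both sides at P = (30.10, -16.40). Then |LP| = |P − L| = 34.28.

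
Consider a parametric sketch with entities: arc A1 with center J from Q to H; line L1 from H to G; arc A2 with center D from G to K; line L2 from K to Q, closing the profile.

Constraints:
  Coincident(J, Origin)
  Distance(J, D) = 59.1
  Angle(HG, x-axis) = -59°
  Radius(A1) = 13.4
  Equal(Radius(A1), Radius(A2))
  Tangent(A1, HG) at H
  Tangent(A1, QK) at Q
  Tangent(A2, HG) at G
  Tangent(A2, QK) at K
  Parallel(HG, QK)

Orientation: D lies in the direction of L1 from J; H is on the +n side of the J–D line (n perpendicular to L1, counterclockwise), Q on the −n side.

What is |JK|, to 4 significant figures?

60.60

The slot axis is L1's direction at -59.0°, so u = (cos -59.0°, sin -59.0°) = (0.5150, -0.8572) and n = (−sin -59.0°, cos -59.0°) = (0.8572, 0.5150). J is at the origin and D lies 59.1 along u from J, so D = 59.1·u = (30.44, -50.66). Tangency of A1 to both parallel lines with radius 13.4 puts H and Q at J ± 13.4·n: H = (11.49, 6.902), Q = (-11.49, -6.902). Equal radii place G and K the same way about D: G = D + 13.4·n = (41.92, -43.76), K = D − 13.4·n = (18.95, -57.56). Then |JK| = |K − J| = 60.60.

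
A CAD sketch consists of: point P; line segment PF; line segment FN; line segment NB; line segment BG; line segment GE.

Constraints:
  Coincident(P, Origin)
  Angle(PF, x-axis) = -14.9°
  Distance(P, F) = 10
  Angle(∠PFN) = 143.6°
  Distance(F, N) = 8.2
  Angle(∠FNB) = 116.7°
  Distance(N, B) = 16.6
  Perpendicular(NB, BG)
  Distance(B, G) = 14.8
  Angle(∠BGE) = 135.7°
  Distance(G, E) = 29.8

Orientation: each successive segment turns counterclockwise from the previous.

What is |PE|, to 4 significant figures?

19.07

P is at the origin; PF runs at -14.9° with length 10.0, so F = (9.664, -2.571). ∠PFN = 143.6° gives FN at 21.50° from the x-axis; with |FN| = 8.2, N = (17.29, 0.4340). ∠FNB = 116.7° gives NB at 84.80° from the x-axis; with |NB| = 16.6, B = (18.80, 16.97). The perpendicularity gives BG at right angles to NB, so BG runs at 174.8°; with |BG| = 14.8, G = (4.059, 18.31). ∠BGE = 135.7° gives GE at -140.9° from the x-axis; with |GE| = 29.8, E = (-19.07, -0.4871). Then |PE| = |E − P| = 19.07.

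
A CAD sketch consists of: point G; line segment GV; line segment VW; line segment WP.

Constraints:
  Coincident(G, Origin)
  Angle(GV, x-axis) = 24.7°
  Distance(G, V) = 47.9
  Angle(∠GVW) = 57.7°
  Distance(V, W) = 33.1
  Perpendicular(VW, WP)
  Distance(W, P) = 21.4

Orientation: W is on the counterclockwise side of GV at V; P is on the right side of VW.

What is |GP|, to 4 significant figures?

62.34

G is at the origin; GV runs at 24.7° with length 47.9, so V = 47.9·(cos 24.7°, sin 24.7°) = (43.52, 20.02). ∠GVW = 57.7°, so VW runs at 24.7° + (180° − 57.7°) = 147.0° from the x-axis; with |VW| = 33.1, W = V + 33.1·(cos 147.0°, sin 147.0°) = (15.76, 38.04). VW ⟂ WP; with |WP| = 21.4 on the right of VW, P = W + 21.4·(0.5446, 0.8387) = (27.41, 55.99). Then |GP| = |P − G| = 62.34.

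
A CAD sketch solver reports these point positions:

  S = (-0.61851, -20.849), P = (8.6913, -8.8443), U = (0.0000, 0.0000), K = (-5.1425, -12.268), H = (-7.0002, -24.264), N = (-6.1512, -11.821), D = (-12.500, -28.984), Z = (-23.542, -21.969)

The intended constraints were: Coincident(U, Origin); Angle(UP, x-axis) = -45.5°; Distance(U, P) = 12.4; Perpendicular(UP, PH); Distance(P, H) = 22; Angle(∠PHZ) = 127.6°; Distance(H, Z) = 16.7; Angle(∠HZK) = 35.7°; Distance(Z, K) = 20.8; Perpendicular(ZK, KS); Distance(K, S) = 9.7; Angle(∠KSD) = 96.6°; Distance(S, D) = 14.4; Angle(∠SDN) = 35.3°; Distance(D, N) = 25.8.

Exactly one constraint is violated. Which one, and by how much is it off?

Distance(D, N) = 25.8 — off by 7.50.

U = (0.00, 0.00) ✓; UP at -45.50° ✓; |UP| = 12.40 ✓; ∠(UP, PH) = 90.00° ✓; |PH| = 22.00 ✓; ∠PHZ = 127.6° ✓; |HZ| = 16.70 ✓; ∠HZK = 35.70° ✓; |ZK| = 20.80 ✓; ∠(ZK, KS) = 90.00° ✓; |KS| = 9.701 ✓; ∠KSD = 96.60° ✓; |SD| = 14.40 ✓; ∠SDN = 35.30° ✓; |DN| = 18.30 ✗.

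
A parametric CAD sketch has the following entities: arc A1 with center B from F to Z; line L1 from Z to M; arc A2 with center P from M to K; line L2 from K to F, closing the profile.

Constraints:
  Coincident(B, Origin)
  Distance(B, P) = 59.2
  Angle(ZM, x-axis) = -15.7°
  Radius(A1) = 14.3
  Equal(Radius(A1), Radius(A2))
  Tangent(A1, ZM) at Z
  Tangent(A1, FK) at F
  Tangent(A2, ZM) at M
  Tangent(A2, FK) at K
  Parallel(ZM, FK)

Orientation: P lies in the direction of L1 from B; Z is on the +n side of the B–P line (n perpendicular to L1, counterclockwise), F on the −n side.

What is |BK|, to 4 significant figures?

60.90

The slot axis is L1's direction at -15.7°, so u = (cos -15.7°, sin -15.7°) = (0.9627, -0.2706) and n = (−sin -15.7°, cos -15.7°) = (0.2706, 0.9627). B is at the origin and P lies 59.2 along u from B, so P = 59.2·u = (56.99, -16.02). Tangency of A1 to both parallel lines with radius 14.3 puts Z and F at B ± 14.3·n: Z = (3.870, 13.77), F = (-3.870, -13.77). Equal radii place M and K the same way about P: M = P + 14.3·n = (60.86, -2.253), K = P − 14.3·n = (53.12, -29.79). Then |BK| = |K − B| = 60.90.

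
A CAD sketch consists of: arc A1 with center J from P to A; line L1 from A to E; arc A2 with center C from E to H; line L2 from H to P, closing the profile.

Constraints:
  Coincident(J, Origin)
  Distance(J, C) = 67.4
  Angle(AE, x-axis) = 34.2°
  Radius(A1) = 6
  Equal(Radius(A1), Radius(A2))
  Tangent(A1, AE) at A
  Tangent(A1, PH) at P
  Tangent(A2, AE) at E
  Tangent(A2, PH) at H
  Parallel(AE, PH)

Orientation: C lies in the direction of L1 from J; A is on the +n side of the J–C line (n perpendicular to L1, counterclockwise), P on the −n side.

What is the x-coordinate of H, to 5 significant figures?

59.118

The slot axis is L1's direction at 34.2°, so u = (cos 34.2°, sin 34.2°) = (0.82708, 0.56208) and n = (−sin 34.2°, cos 34.2°) = (-0.56208, 0.82708). J is at the origin and C lies 67.4 along u from J, so C = 67.4·u = (55.745, 37.884). Tangency of A1 to both parallel lines with radius 6.0 puts A and P at J ± 6.0·n: A = (-3.3725, 4.9625), P = (3.3725, -4.9625). Equal radii place E and H the same way about C: E = C + 6.0·n = (52.373, 42.847), H = C − 6.0·n = (59.118, 32.922). So H.x = 59.118.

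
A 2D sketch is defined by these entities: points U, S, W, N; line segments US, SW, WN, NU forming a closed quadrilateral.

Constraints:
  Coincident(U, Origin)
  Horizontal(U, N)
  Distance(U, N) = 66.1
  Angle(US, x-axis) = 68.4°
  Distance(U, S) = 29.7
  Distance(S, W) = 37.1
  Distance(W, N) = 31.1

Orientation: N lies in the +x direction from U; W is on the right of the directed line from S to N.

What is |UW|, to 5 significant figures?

35.011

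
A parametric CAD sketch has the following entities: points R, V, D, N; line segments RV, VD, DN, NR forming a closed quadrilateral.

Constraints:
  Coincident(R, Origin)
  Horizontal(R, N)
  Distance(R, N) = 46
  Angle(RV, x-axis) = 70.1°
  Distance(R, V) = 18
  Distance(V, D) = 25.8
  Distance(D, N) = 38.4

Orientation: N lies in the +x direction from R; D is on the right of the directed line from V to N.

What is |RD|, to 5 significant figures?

12.280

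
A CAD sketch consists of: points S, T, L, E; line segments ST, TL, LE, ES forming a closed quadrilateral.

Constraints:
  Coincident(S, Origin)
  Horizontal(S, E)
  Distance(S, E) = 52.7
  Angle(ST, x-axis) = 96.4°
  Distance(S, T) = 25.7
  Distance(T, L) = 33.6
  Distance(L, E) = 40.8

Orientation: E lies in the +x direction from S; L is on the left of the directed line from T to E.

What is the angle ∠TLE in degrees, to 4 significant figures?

110.2°

Checks: |TL| = 33.60 ✓; |LE| = 40.80 ✓.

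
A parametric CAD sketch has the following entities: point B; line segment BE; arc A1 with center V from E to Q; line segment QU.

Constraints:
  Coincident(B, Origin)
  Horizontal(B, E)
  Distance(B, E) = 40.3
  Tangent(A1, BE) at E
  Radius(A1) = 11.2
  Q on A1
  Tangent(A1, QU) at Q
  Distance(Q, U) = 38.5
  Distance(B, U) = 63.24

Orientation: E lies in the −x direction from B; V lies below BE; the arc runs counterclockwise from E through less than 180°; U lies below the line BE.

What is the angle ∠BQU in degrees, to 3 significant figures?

85.9°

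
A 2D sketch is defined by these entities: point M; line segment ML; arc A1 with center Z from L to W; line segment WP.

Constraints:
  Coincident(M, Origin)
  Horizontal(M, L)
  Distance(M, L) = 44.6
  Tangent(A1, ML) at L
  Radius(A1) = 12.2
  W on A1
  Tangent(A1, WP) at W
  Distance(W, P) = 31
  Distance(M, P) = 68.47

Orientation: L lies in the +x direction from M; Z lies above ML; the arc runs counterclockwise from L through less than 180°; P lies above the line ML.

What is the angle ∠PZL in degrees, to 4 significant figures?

167.4°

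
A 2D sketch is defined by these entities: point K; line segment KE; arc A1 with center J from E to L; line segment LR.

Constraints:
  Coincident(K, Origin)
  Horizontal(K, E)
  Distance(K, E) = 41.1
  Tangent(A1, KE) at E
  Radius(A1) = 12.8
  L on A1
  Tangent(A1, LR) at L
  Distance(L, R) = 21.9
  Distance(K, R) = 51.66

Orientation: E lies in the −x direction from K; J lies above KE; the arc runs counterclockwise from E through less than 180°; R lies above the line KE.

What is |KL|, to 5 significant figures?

33.351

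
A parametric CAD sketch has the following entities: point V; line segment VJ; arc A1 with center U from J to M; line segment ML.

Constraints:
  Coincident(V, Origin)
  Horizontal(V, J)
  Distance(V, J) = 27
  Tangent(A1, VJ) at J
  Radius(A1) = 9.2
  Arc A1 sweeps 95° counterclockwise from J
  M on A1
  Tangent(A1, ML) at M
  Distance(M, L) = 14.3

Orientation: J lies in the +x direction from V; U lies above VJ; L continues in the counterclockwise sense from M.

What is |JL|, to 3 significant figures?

25.5

On A1, J sits at bearing -90° from U; a 95° counterclockwise sweep puts M at bearing 5°, so M = U + 9.2·(cos 5°, sin 5°) = (36.2, 10.0). A1 meets ML tangentially, so UM is at right angles to ML, so ML runs along (−sin 5°, cos 5°); with |ML| = 14.3, L = (34.9, 24.2). Then |JL| = |L − J| = 25.5.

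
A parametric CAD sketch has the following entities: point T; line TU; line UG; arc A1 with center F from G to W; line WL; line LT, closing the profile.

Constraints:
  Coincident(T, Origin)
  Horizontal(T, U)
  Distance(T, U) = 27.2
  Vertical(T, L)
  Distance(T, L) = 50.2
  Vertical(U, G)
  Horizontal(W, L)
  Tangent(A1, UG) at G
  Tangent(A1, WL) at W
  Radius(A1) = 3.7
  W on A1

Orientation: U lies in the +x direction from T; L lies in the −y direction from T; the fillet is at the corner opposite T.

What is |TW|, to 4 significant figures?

55.43

The virtual corner opposite T is at (27.20, -50.20). Since A1 is tangent to UG there, FG ⟂ UG and since A1 is tangent to WL there, FW ⟂ WL, with radius 3.7, so the center F sits 3.7 in from both sides at F = (23.50, -46.50). That places the tangent points at G = (27.20, -46.50) on UG and W = (23.50, -50.20) on WL. Then |TW| = |W − T| = 55.43.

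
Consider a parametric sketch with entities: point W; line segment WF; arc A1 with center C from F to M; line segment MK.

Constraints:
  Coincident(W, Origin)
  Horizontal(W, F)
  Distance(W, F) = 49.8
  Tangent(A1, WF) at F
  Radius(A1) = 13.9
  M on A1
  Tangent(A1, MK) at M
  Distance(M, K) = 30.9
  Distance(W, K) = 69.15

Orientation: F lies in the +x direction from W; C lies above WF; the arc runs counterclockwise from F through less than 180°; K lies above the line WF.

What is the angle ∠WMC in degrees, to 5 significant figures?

6.5521°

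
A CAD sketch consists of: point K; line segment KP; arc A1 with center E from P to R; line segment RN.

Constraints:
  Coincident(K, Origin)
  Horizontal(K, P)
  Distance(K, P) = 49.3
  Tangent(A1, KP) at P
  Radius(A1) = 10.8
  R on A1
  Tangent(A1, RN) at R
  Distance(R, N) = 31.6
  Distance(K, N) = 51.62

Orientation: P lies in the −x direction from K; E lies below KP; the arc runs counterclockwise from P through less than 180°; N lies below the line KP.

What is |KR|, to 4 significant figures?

59.54

Checks: |EP| = 10.80 ✓; |ER| = 10.80 ✓; ∠(ER, RN) = 90.00° ✓; |RN| = 31.60 ✓; |KN| = 51.62 ✓.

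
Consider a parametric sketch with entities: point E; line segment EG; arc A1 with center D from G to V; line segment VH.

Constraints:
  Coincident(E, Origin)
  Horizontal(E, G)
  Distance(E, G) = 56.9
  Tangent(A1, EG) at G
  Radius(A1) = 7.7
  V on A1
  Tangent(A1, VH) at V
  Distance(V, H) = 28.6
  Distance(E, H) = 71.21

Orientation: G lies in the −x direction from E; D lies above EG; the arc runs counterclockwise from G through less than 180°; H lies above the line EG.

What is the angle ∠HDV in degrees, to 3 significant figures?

74.9°

Checks: E.y = 0.00, G.y = 0.00 ✓; |DV| = 7.700 ✓; ∠(DV, VH) = 90.00° ✓; |VH| = 28.60 ✓; |EH| = 71.21 ✓.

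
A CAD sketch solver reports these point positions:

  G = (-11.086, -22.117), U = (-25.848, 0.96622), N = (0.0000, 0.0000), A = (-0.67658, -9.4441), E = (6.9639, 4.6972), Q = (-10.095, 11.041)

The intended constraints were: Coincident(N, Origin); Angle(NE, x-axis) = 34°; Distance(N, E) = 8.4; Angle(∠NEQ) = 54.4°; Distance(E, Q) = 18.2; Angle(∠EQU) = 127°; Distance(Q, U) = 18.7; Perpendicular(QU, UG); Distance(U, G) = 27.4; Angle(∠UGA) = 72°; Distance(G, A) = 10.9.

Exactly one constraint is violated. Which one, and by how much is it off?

Distance(G, A) = 10.9 — off by 5.50.

N = (0.00, 0.00) ✓; NE at 34.00° ✓; |NE| = 8.400 ✓; ∠NEQ = 54.40° ✓; |EQ| = 18.20 ✓; ∠EQU = 127.0° ✓; |QU| = 18.70 ✓; ∠(QU, UG) = 90.00° ✓; |UG| = 27.40 ✓; ∠UGA = 72.00° ✓; |GA| = 16.40 ✗.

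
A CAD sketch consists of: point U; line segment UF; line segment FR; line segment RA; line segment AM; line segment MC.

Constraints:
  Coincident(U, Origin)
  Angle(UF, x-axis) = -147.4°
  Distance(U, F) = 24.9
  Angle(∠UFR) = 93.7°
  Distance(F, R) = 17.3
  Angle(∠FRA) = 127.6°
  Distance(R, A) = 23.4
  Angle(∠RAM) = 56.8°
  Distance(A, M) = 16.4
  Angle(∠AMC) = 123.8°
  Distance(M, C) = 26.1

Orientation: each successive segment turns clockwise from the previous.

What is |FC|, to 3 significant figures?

1.16

U is at the origin; UF runs at -147.4° with length 24.9, so F = (-21.0, -13.4). ∠UFR = 93.7° gives FR at 126° from the x-axis; with |FR| = 17.3, R = (-31.2, 0.527). ∠FRA = 127.6° gives RA at 73.9° from the x-axis; with |RA| = 23.4, A = (-24.7, 23.0). ∠RAM = 56.8° gives AM at -49.3° from the x-axis; with |AM| = 16.4, M = (-14.0, 10.6). ∠AMC = 123.8° gives MC at -106° from the x-axis; with |MC| = 26.1, C = (-21.0, -14.6). Then |FC| = |C − F| = 1.16.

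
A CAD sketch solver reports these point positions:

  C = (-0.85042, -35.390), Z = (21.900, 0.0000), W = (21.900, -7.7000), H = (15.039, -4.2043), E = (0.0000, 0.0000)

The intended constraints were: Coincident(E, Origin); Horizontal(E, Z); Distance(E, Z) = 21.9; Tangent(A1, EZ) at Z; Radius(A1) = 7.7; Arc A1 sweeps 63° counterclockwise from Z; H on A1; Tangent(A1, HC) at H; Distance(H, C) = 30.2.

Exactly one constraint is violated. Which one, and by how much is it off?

Distance(H, C) = 30.2 — off by 4.80.

E = (0.00, 0.00) ✓; E.y = 0.00, Z.y = 0.00 ✓; |EZ| = 21.90 ✓; ∠(WZ, ZE) = 90.00° ✓; |WZ| = 7.700 ✓; bearing(W→H) − bearing(W→Z) = 63.00° ✓; |WH| = 7.700 ✓; ∠(WH, HC) = 90.00° ✓; |HC| = 35.00 ✗.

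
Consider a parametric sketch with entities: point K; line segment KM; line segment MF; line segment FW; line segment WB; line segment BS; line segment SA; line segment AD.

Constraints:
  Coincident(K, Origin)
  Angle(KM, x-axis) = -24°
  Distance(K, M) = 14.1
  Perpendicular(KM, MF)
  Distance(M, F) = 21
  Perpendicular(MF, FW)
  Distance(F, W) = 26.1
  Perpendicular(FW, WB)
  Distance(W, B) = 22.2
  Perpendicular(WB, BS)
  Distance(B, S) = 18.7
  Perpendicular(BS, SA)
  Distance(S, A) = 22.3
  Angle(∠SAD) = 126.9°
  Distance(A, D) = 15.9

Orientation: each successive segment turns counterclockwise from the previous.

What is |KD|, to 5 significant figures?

31.231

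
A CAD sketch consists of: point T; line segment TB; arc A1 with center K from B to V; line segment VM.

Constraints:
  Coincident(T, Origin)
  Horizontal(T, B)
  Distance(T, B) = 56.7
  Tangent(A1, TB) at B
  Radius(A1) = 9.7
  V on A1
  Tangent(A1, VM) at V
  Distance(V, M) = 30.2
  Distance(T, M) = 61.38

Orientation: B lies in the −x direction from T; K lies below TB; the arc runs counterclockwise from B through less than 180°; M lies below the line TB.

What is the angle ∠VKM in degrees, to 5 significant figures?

72.193°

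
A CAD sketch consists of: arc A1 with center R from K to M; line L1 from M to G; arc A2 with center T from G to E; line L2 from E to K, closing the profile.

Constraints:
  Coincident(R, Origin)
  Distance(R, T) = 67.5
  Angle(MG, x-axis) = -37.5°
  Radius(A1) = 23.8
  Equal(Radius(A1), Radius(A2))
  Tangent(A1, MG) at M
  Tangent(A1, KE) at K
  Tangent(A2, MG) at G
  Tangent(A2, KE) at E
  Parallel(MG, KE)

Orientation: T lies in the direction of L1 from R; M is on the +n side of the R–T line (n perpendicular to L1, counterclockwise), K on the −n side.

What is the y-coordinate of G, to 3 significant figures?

-22.2

The slot axis is L1's direction at -37.5°, so u = (cos -37.5°, sin -37.5°) = (0.793, -0.609) and n = (−sin -37.5°, cos -37.5°) = (0.609, 0.793). R is at the origin and T lies 67.5 along u from R, so T = 67.5·u = (53.6, -41.1). Tangency of A1 to both parallel lines with radius 23.8 puts M and K at R ± 23.8·n: M = (14.5, 18.9), K = (-14.5, -18.9). Equal radii place G and E the same way about T: G = T + 23.8·n = (68.0, -22.2), E = T − 23.8·n = (39.1, -60.0). So G.y = -22.2.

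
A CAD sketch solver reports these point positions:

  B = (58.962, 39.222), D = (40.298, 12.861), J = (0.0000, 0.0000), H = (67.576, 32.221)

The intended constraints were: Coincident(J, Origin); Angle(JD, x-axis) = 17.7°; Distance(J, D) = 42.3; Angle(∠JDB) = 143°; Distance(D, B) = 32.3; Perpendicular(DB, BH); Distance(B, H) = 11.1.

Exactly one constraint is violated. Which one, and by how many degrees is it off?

Perpendicular(DB, BH) — off by 3.80°.

J = (0.00, 0.00) ✓; JD at 17.70° ✓; |JD| = 42.30 ✓; ∠JDB = 143.0° ✓; |DB| = 32.30 ✓; ∠(DB, BH) = 93.80° ✗; |BH| = 11.10 ✓.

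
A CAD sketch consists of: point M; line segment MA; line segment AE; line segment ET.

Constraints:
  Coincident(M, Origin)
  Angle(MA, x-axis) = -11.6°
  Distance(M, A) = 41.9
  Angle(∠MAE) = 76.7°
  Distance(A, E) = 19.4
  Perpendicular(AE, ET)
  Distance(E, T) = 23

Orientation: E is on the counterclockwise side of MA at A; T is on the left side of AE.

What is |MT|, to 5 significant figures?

20.280

∠MAE = 76.7°, so AE runs at -11.6° + (180° − 76.7°) = 91.700° from the x-axis; with |AE| = 19.4, E = A + 19.4·(cos 91.700°, sin 91.700°) = (40.469, 10.966). The perpendicularity gives ET at right angles to AE; with |ET| = 23.0 on the left of AE, T = E + 23.0·(-0.99956, -0.029666) = (17.479, 10.284). Then |MT| = |T − M| = 20.280.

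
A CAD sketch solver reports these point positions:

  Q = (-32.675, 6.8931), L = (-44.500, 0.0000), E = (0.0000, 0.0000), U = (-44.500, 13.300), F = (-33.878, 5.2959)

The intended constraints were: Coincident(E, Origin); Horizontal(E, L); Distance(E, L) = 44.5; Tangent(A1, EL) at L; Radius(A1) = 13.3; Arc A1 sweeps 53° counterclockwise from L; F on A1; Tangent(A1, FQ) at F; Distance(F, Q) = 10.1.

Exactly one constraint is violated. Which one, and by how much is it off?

Distance(F, Q) = 10.1 — off by 8.10.

E = (0.00, 0.00) ✓; E.y = 0.00, L.y = 0.00 ✓; |EL| = 44.50 ✓; ∠(UL, LE) = 90.00° ✓; |UL| = 13.30 ✓; bearing(U→F) − bearing(U→L) = 53.00° ✓; |UF| = 13.30 ✓; ∠(UF, FQ) = 89.99° ✓; |FQ| = 2.000 ✗.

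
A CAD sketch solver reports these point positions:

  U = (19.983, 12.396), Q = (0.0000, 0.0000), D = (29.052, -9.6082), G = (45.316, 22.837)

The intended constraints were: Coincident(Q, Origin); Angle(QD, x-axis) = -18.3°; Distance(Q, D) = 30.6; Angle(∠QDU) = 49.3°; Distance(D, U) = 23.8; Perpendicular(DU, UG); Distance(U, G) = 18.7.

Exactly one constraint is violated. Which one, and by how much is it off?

Distance(U, G) = 18.7 — off by 8.70.

Q = (0.00, 0.00) ✓; QD at -18.30° ✓; |QD| = 30.60 ✓; ∠QDU = 49.30° ✓; |DU| = 23.80 ✓; ∠(DU, UG) = 90.00° ✓; |UG| = 27.40 ✗.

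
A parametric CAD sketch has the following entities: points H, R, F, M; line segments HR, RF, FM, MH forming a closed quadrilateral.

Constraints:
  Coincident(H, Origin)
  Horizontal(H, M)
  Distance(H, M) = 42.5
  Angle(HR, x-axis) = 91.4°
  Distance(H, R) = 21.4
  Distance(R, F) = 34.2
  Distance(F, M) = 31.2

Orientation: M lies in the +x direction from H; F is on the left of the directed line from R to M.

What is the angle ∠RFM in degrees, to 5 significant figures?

94.450°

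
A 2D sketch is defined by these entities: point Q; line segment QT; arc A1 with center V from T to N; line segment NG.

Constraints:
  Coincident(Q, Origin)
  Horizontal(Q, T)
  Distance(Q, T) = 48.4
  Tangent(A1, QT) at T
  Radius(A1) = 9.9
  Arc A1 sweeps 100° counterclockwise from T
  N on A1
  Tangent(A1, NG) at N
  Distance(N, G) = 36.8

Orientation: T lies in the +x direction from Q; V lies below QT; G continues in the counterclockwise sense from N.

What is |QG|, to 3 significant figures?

65.7

On A1, T sits at bearing 90° from V; a 100° counterclockwise sweep puts N at bearing 190°, so N = V + 9.9·(cos 190°, sin 190°) = (38.7, -11.6). The tangent condition forces VN to be normal to NG, so NG runs along (−sin 190°, cos 190°); with |NG| = 36.8, G = (45.0, -47.9). Then |QG| = |G − Q| = 65.7.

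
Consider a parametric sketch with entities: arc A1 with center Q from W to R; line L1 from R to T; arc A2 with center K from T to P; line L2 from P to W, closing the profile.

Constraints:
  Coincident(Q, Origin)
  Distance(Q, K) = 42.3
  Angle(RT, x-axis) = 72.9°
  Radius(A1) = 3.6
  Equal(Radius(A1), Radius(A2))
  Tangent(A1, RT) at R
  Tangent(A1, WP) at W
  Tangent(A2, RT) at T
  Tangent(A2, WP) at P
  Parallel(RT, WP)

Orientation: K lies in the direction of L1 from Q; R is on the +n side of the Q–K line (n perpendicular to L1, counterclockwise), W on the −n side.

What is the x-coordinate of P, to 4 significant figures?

15.88

The slot axis is L1's direction at 72.9°, so u = (cos 72.9°, sin 72.9°) = (0.2940, 0.9558) and n = (−sin 72.9°, cos 72.9°) = (-0.9558, 0.2940). Q is at the origin and K lies 42.3 along u from Q, so K = 42.3·u = (12.44, 40.43). Tangency of A1 to both parallel lines with radius 3.6 puts R and W at Q ± 3.6·n: R = (-3.441, 1.059), W = (3.441, -1.059). Equal radii place T and P the same way about K: T = K + 3.6·n = (8.997, 41.49), P = K − 3.6·n = (15.88, 39.37). So P.x = 15.88.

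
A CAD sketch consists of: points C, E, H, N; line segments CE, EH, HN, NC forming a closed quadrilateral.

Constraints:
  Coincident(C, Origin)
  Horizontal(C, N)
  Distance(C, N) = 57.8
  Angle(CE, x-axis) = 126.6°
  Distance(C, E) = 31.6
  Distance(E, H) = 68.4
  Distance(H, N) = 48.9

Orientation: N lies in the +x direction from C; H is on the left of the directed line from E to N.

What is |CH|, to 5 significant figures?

66.006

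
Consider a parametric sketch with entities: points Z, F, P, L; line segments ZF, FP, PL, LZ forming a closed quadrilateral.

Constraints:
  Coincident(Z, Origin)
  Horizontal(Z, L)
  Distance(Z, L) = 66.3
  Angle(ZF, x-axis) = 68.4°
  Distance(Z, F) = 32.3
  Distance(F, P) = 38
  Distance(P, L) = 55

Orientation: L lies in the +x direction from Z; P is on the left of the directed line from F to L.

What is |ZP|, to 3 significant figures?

66.8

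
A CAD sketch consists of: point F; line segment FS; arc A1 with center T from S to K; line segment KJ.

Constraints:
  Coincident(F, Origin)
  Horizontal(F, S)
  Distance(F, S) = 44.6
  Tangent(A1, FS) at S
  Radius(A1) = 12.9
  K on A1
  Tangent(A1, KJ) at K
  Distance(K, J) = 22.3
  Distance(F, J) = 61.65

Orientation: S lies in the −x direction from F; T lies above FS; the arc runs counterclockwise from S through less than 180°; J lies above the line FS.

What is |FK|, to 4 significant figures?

40.28

Checks: |TK| = 12.90 ✓; ∠(TK, KJ) = 90.00° ✓; |KJ| = 22.30 ✓; |FJ| = 61.65 ✓.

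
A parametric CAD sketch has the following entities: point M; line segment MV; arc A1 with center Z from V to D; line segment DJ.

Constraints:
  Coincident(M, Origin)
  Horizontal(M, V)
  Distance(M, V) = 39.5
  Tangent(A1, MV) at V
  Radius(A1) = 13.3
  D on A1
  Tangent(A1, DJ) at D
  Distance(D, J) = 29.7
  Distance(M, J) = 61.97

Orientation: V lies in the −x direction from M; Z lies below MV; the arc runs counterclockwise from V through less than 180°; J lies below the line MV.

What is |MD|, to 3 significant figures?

55.0

M is at the origin; M and V share the same y with |MV| = 39.5 and V on the −x side, so V = (-39.5, 0.00). Since A1 is tangent to MV there, ZV ⟂ MV, so Z = V + (0, -13.3) = (-39.5, -13.3). Since ZD ⟂ DJ (tangency), |ZJ| = √(13.3² + 29.7²) = 32.5 regardless of where D sits on A1. So J lies on both circle(M, 61.97) and circle(Z, 32.5); the below-MV intersection is J = (-41.8, -45.8). D is the foot of the tangent from J: D = (-52.0, -17.9).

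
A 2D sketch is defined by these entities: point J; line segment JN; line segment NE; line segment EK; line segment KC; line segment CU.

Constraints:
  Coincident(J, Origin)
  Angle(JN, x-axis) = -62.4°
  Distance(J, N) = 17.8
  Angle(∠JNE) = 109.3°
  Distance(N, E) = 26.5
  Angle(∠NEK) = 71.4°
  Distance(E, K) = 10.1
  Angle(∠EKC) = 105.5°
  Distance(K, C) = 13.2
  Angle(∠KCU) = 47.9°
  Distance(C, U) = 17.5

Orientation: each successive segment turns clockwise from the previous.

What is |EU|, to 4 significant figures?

5.285

∠EKC = 105.5° gives KC at 43.80° from the x-axis; with |KC| = 13.2, C = (-5.121, -17.09). ∠KCU = 47.9° gives CU at -88.30° from the x-axis; with |CU| = 17.5, U = (-4.602, -34.59). Then |EU| = |U − E| = 5.285.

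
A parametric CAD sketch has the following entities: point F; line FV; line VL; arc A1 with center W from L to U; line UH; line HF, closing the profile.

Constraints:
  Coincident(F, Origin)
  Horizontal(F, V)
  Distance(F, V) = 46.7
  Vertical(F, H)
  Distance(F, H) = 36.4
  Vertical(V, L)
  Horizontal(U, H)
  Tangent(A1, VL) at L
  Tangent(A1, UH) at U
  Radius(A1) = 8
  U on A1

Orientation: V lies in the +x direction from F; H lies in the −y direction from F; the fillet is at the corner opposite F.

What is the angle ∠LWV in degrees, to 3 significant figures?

74.3°

The virtual corner opposite F is at (46.7, -36.4). A1 meets VL tangentially, so WL is at right angles to VL and since A1 is tangent to UH there, WU ⟂ UH, with radius 8.0, so the center W sits 8.0 in from both sides at W = (38.7, -28.4). That places the tangent points at L = (46.7, -28.4) on VL and U = (38.7, -36.4) on UH. Then cos ∠LWV = WL·WV / (|WL||WV|), giving 74.3°.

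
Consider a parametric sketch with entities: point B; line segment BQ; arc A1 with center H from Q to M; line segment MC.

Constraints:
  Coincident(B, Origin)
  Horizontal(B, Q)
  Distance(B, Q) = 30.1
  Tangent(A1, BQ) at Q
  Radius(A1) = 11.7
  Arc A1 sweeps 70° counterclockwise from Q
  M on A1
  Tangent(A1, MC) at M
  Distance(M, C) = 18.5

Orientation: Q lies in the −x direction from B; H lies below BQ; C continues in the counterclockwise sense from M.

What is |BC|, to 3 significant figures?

53.6

B is at the origin; BQ is horizontal with |BQ| = 30.1 and Q on the −x side, so Q = (-30.1, 0.00). A1 meets BQ tangentially, so HQ is at right angles to BQ, so H = Q + (0, -11.7) = (-30.1, -11.7). On A1, Q sits at bearing 90° from H; a 70° counterclockwise sweep puts M at bearing 160°, so M = H + 11.7·(cos 160°, sin 160°) = (-41.1, -7.70). Since A1 is tangent to MC there, HM ⟂ MC, so MC runs along (−sin 160°, cos 160°); with |MC| = 18.5, C = (-47.4, -25.1). Then |BC| = |C − B| = 53.6.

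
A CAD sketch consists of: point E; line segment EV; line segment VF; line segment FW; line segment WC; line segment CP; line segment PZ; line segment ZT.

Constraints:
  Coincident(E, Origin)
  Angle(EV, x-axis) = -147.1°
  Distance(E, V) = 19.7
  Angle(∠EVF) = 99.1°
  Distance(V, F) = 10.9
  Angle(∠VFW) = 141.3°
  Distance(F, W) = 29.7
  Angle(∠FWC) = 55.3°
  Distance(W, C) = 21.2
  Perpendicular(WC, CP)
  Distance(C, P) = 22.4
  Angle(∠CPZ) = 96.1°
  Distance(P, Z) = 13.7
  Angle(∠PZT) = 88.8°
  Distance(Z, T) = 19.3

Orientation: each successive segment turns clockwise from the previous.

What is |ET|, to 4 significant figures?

30.41

∠CPZ = 96.1° gives PZ at 154.7° from the x-axis; with |PZ| = 13.7, Z = (-31.50, 2.740). ∠PZT = 88.8° gives ZT at 63.50° from the x-axis; with |ZT| = 19.3, T = (-22.89, 20.01). Then |ET| = |T − E| = 30.41.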